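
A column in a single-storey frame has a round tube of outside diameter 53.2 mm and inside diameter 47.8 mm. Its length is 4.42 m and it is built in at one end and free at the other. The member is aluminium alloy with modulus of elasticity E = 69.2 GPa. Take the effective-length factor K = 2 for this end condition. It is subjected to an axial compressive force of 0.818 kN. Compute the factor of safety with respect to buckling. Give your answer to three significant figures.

n ≈ 1.46

d_o = 53.2 mm, d_i = 47.8 mm
I = π(d_o⁴ − d_i⁴)/64 = π(53.2⁴ − 47.80⁴)/64 = 1.369×10^5 mm⁴
I = 1.369×10^5 mm⁴ = 1.369×10^-7 m⁴
Effective length L_e = K·L = 2 × 4.42 = 8.840 m
P_cr = π²EI / L_e² = π² × 69.2×10⁹ × 1.369×10^-7 / 8.840² = 1.197×10^3 N
Factor of safety n = P_cr / P = 1.1968 / 0.818 = 1.46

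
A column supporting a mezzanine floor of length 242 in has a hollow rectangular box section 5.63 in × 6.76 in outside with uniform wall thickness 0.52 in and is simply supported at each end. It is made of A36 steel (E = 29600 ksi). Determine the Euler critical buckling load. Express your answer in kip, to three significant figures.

P_cr ≈ 272 kip

Inner dimensions: h_i = 6.76 − 2×0.52 = 5.720 in, b_i = 5.63 − 2×0.52 = 4.590 in
Weak-axis I_min = (h_o·b_o³ − h_i·b_i³)/12 with b_o = 5.63, b_i = 4.590 in (shorter outer/inner sides).
I_min = (6.76×5.63³ − 5.720×4.590³)/12 = 54.43 in⁴
Effective length L_e = K·L = 1 × 242 = 242.0 in
P_cr = π²EI / L_e² = π² × 29600×10³ × 54.43 / 242.0² = 2.715×10^5 lb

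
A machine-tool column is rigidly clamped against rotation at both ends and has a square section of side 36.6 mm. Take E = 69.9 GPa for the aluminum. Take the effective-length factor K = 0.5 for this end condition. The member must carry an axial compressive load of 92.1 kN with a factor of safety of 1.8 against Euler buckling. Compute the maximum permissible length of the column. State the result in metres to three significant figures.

I = a⁴/12 = 36.6⁴/12 = 1.495×10^5 mm⁴
I = 1.495×10^-7 m⁴
Required critical load P_cr = n·P = 1.8 × 92.1 = 165.8 kN = 1.658×10^5 N
From P_cr = π²EI/(K·L)²:  L = (1/K)·√(π²EI/P_cr) = (1/0.5)·√(π²×6.99×10^10×1.495×10^-7/1.658×10^5)
L = 1.58 m

L_max ≈ 1.58 m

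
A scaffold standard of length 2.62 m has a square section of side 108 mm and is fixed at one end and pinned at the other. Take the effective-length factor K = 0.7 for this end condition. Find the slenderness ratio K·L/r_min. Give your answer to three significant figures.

λ ≈ 58.8

For a square r = a/√12 = 108/√12 = 31.18 mm
L_e = K·L = 0.7 × 2.62 m = 1.834 m = 1834.0 mm
λ = L_e / r_min = 1834.0 / 31.18 = 58.8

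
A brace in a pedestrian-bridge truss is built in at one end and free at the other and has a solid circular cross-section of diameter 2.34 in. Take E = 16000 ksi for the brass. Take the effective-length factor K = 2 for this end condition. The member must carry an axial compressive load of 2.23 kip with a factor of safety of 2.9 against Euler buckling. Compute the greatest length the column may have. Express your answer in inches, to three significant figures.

I = πd⁴/64 = π×2.34⁴/64 = 1.472 in⁴
Required critical load P_cr = n·P = 2.9 × 2.23 = 6.467 kip = 6.467×10^3 lb
From P_cr = π²EI/(K·L)²:  L = (1/K)·√(π²EI/P_cr) = (1/2)·√(π²×1.60×10^7×1.472/6.467×10^3)
L = 94.8 in

L_max ≈ 94.8 in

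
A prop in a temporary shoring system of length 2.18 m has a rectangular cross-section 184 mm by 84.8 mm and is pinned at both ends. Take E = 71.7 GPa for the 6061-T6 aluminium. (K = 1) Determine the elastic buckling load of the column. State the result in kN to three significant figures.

P_cr ≈ 1390 kN

Buckling occurs about the weak axis: I_min = h·b³/12 with b = 84.8 mm (the shorter side).
I_min = 184×84.8³/12 = 9.350×10^6 mm⁴
I = 9.350×10^6 mm⁴ = 9.350×10^-6 m⁴
Effective length L_e = K·L = 1 × 2.18 = 2.180 m
P_cr = π²EI / L_e² = π² × 71.7×10⁹ × 9.350×10^-6 / 2.180² = 1.392×10^6 N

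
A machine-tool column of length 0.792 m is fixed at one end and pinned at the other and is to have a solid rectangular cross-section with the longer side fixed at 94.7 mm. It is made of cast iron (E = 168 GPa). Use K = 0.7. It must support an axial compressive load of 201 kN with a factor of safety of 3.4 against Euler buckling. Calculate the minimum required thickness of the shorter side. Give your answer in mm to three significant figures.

b ≈ 25.2 mm

Required P_cr = n·P = 3.4 × 201 = 683.4 kN
L_e = K·L = 0.7 × 0.792 = 0.5544 m
Required I = P_cr·L_e²/(π²E) = 6.834×10^5 × 0.5544² / (π² × 1.68×10^11) = 1.267×10^-7 m⁴
I_req = 1.267×10^5 mm⁴
Rectangle, weak axis: I_min = h·b³/12 with h = 94.7 mm fixed  ⇒  b = (12I/h)^(1/3) = 25.2 mm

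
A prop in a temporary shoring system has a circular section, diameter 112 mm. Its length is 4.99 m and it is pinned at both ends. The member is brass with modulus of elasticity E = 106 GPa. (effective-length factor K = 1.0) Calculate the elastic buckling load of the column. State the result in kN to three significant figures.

I = πd⁴/64 = π×112⁴/64 = 7.724×10^6 mm⁴
I = 7.724×10^6 mm⁴ = 7.724×10^-6 m⁴
Effective length L_e = K·L = 1 × 4.99 = 4.990 m
P_cr = π²EI / L_e² = π² × 106×10⁹ × 7.724×10^-6 / 4.990² = 3.245×10^5 N

P_cr ≈ 325 kN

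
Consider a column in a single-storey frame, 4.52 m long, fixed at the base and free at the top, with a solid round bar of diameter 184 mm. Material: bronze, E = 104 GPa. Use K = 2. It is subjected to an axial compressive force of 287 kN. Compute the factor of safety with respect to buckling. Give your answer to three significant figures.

I = πd⁴/64 = π×184⁴/64 = 5.627×10^7 mm⁴
I = 5.627×10^7 mm⁴ = 5.627×10^-5 m⁴
Effective length L_e = K·L = 2 × 4.52 = 9.040 m
P_cr = π²EI / L_e² = π² × 104×10⁹ × 5.627×10^-5 / 9.040² = 7.067×10^5 N
Factor of safety n = P_cr / P = 706.70 / 287 = 2.46

n ≈ 2.46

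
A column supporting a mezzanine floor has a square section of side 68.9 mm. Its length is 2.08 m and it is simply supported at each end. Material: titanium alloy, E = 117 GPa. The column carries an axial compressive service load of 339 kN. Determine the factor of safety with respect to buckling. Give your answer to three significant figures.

n ≈ 1.48

I = a⁴/12 = 68.9⁴/12 = 1.878×10^6 mm⁴
I = 1.878×10^6 mm⁴ = 1.878×10^-6 m⁴
Effective length L_e = K·L = 1 × 2.08 = 2.080 m
P_cr = π²EI / L_e² = π² × 117×10⁹ × 1.878×10^-6 / 2.080² = 5.013×10^5 N
Factor of safety n = P_cr / P = 501.25 / 339 = 1.48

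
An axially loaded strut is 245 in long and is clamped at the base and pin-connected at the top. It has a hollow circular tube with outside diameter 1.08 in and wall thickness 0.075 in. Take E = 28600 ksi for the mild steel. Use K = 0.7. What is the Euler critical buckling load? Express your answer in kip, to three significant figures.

P_cr ≈ 0.289 kip

Inner diameter d_i = 1.08 − 2×0.075 = 0.9300 in
I = π(d_o⁴ − d_i⁴)/64 = π(1.08⁴ − 0.9300⁴)/64 = 3.006×10^-2 in⁴
Effective length L_e = K·L = 0.7 × 245 = 171.5 in
P_cr = π²EI / L_e² = π² × 28600×10³ × 3.006×10^-2 / 171.5² = 288.5 lb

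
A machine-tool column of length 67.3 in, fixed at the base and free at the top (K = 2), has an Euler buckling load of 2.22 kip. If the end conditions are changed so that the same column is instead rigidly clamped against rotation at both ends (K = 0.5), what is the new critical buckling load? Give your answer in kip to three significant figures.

P_cr ∝ 1/K², so P_cr,new = P_cr,old × (K_old/K_new)² = 2.22 × (2/0.5)²
= 2.22 × 16.00 = 35.5 kip

P_cr ≈ 35.5 kip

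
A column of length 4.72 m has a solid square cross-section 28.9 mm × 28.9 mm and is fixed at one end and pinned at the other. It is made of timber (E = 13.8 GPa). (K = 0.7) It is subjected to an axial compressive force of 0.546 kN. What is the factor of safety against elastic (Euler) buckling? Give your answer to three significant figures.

n ≈ 1.33

I = a⁴/12 = 28.9⁴/12 = 5.813×10^4 mm⁴
I = 5.813×10^4 mm⁴ = 5.813×10^-8 m⁴
Effective length L_e = K·L = 0.7 × 4.72 = 3.304 m
P_cr = π²EI / L_e² = π² × 13.8×10⁹ × 5.813×10^-8 / 3.304² = 725.3 N
Factor of safety n = P_cr / P = 0.72529 / 0.546 = 1.33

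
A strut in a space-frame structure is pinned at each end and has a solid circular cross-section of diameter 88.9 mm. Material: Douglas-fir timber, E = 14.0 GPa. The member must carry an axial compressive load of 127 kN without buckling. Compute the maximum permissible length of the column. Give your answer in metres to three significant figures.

L_max ≈ 1.83 m

I = πd⁴/64 = π×88.9⁴/64 = 3.066×10^6 mm⁴
I = 3.066×10^-6 m⁴
At the buckling limit P_cr = P = 1.270×10^5 N
From P_cr = π²EI/(K·L)²:  L = (1/K)·√(π²EI/P_cr) = (1/1)·√(π²×1.40×10^10×3.066×10^-6/1.270×10^5)
L = 1.83 m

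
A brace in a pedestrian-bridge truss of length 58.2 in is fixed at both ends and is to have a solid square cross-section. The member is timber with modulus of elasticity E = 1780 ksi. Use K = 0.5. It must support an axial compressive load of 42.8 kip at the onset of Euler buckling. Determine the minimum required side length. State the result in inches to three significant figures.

a ≈ 2.23 in

L_e = K·L = 0.5 × 58.2 = 29.10 in
Required I = P_cr·L_e²/(π²E) = 4.280×10^4 × 29.10² / (π² × 1.78×10^6) = 2.063 in⁴
Solid square: I = a⁴/12  ⇒  a = (12I)^(1/4) = (12×2.063)^(1/4) = 2.23 in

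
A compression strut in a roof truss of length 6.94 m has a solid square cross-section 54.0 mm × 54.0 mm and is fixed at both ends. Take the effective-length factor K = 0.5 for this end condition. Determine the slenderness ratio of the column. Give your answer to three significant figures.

λ ≈ 223

I = a⁴/12 = 54.0⁴/12 = 7.086×10^5 mm⁴
A = 2.916×10^3 mm²;  r_min = √(I/A) = √(7.086×10^5/2.916×10^3) = 15.59 mm
L_e = K·L = 0.5 × 6.94 m = 3.470 m = 3470.0 mm
λ = L_e / r_min = 3470.0 / 15.59 = 223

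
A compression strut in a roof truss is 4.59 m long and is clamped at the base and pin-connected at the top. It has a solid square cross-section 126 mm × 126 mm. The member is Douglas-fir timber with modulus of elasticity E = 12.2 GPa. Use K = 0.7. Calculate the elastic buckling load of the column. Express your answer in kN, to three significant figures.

P_cr ≈ 245 kN

I = a⁴/12 = 126⁴/12 = 2.100×10^7 mm⁴
I = 2.100×10^7 mm⁴ = 2.100×10^-5 m⁴
Effective length L_e = K·L = 0.7 × 4.59 = 3.213 m
P_cr = π²EI / L_e² = π² × 12.2×10⁹ × 2.100×10^-5 / 3.213² = 2.450×10^5 N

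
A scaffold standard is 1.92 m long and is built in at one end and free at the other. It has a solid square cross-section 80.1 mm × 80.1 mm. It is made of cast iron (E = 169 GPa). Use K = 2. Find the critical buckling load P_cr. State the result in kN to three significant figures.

P_cr ≈ 388 kN

I = a⁴/12 = 80.1⁴/12 = 3.430×10^6 mm⁴
I = 3.430×10^6 mm⁴ = 3.430×10^-6 m⁴
Effective length L_e = K·L = 2 × 1.92 = 3.840 m
P_cr = π²EI / L_e² = π² × 169×10⁹ × 3.430×10^-6 / 3.840² = 3.880×10^5 N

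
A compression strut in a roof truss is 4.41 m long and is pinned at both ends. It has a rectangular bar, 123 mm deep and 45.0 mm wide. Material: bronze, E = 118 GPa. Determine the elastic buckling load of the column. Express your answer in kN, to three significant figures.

P_cr ≈ 55.9 kN

Buckling occurs about the weak axis: I_min = h·b³/12 with b = 45.0 mm (the shorter side).
I_min = 123×45.0³/12 = 9.340×10^5 mm⁴
I = 9.340×10^5 mm⁴ = 9.340×10^-7 m⁴
Effective length L_e = K·L = 1 × 4.41 = 4.410 m
P_cr = π²EI / L_e² = π² × 118×10⁹ × 9.340×10^-7 / 4.410² = 5.593×10^4 N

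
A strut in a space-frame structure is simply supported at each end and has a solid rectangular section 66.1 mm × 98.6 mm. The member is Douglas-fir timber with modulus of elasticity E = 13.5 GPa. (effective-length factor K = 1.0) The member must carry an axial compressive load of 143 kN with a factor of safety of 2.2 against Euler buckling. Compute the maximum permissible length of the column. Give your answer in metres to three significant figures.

L_max ≈ 1.00 m

Buckling occurs about the weak axis: I_min = h·b³/12 with b = 66.1 mm (the shorter side).
I_min = 98.6×66.1³/12 = 2.373×10^6 mm⁴
I = 2.373×10^-6 m⁴
Required critical load P_cr = n·P = 2.2 × 143 = 314.6 kN = 3.146×10^5 N
From P_cr = π²EI/(K·L)²:  L = (1/K)·√(π²EI/P_cr) = (1/1)·√(π²×1.35×10^10×2.373×10^-6/3.146×10^5)
L = 1.00 m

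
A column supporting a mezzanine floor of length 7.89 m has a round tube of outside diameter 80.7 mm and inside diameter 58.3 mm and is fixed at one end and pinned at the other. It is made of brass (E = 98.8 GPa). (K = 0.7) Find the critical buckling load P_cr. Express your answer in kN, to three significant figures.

d_o = 80.7 mm, d_i = 58.3 mm
I = π(d_o⁴ − d_i⁴)/64 = π(80.7⁴ − 58.30⁴)/64 = 1.515×10^6 mm⁴
I = 1.515×10^6 mm⁴ = 1.515×10^-6 m⁴
Effective length L_e = K·L = 0.7 × 7.89 = 5.523 m
P_cr = π²EI / L_e² = π² × 98.8×10⁹ × 1.515×10^-6 / 5.523² = 4.843×10^4 N

P_cr ≈ 48.4 kN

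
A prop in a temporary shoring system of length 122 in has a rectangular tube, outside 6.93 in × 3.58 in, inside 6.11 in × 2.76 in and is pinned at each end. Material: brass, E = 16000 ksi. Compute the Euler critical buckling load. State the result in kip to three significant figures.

Weak-axis I_min = (h_o·b_o³ − h_i·b_i³)/12 with b_o = 3.58, b_i = 2.760 in (shorter outer/inner sides).
I_min = (6.93×3.58³ − 6.110×2.760³)/12 = 15.79 in⁴
Effective length L_e = K·L = 1 × 122 = 122.0 in
P_cr = π²EI / L_e² = π² × 16000×10³ × 15.79 / 122.0² = 1.675×10^5 lb

P_cr ≈ 168 kip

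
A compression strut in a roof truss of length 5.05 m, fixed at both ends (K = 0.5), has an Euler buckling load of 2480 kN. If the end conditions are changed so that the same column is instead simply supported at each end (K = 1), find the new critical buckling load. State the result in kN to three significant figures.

P_cr ∝ 1/K², so P_cr,new = P_cr,old × (K_old/K_new)² = 2480 × (0.5/1)²
= 2480 × 0.2500 = 620 kN

P_cr ≈ 620 kN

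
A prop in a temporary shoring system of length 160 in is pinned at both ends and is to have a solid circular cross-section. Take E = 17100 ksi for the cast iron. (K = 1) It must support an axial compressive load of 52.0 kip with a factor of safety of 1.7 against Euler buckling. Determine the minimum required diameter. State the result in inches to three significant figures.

d ≈ 4.07 in

Required P_cr = n·P = 1.7 × 52.0 = 88.40 kip
L_e = K·L = 1 × 160 = 160.0 in
Required I = P_cr·L_e²/(π²E) = 8.840×10^4 × 160.0² / (π² × 1.71×10^7) = 13.41 in⁴
Solid circle: I = πd⁴/64  ⇒  d = (64I/π)^(1/4) = (64×13.41/π)^(1/4) = 4.07 in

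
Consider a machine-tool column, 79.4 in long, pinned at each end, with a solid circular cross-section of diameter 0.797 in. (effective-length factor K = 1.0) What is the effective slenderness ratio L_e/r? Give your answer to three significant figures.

λ ≈ 398

For a solid circle r = d/4 = 0.797/4 = 0.1992 in
L_e = K·L = 1 × 79.4 = 79.40 in
λ = L_e / r_min = 79.400 / 0.1992 = 398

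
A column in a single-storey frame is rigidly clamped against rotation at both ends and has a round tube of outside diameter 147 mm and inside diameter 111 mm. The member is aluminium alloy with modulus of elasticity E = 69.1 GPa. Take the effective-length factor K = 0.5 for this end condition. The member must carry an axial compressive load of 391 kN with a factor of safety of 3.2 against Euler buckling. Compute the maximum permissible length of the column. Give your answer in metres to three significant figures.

L_max ≈ 5.81 m

d_o = 147 mm, d_i = 111 mm
I = π(d_o⁴ − d_i⁴)/64 = π(147⁴ − 111.0⁴)/64 = 1.547×10^7 mm⁴
I = 1.547×10^-5 m⁴
Required critical load P_cr = n·P = 3.2 × 391 = 1251 kN = 1.251×10^6 N
From P_cr = π²EI/(K·L)²:  L = (1/K)·√(π²EI/P_cr) = (1/0.5)·√(π²×6.91×10^10×1.547×10^-5/1.251×10^6)
L = 5.81 m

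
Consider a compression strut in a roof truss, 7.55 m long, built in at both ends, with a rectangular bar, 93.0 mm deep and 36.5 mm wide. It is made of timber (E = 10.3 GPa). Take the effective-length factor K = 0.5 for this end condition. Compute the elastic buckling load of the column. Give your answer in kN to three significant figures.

P_cr ≈ 2.69 kN

Buckling occurs about the weak axis: I_min = h·b³/12 with b = 36.5 mm (the shorter side).
I_min = 93.0×36.5³/12 = 3.769×10^5 mm⁴
I = 3.769×10^5 mm⁴ = 3.769×10^-7 m⁴
Effective length L_e = K·L = 0.5 × 7.55 = 3.775 m
P_cr = π²EI / L_e² = π² × 10.3×10⁹ × 3.769×10^-7 / 3.775² = 2.688×10^3 N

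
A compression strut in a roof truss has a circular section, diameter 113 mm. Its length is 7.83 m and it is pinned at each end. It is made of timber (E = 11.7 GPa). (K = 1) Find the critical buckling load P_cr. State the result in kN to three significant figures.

P_cr ≈ 15.1 kN

I = πd⁴/64 = π×113⁴/64 = 8.004×10^6 mm⁴
I = 8.004×10^6 mm⁴ = 8.004×10^-6 m⁴
Effective length L_e = K·L = 1 × 7.83 = 7.830 m
P_cr = π²EI / L_e² = π² × 11.7×10⁹ × 8.004×10^-6 / 7.830² = 1.507×10^4 N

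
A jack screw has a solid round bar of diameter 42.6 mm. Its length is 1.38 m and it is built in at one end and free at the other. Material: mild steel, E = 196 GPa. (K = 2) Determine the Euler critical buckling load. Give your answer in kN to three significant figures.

P_cr ≈ 41.1 kN

I = πd⁴/64 = π×42.6⁴/64 = 1.617×10^5 mm⁴
I = 1.617×10^5 mm⁴ = 1.617×10^-7 m⁴
Effective length L_e = K·L = 2 × 1.38 = 2.760 m
P_cr = π²EI / L_e² = π² × 196×10⁹ × 1.617×10^-7 / 2.760² = 4.105×10^4 N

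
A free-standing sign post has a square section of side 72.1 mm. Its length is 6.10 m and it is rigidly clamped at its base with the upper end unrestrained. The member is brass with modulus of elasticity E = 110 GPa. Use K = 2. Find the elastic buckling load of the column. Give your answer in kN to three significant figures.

P_cr ≈ 16.4 kN

I = a⁴/12 = 72.1⁴/12 = 2.252×10^6 mm⁴
I = 2.252×10^6 mm⁴ = 2.252×10^-6 m⁴
Effective length L_e = K·L = 2 × 6.10 = 12.20 m
P_cr = π²EI / L_e² = π² × 110×10⁹ × 2.252×10^-6 / 12.20² = 1.643×10^4 N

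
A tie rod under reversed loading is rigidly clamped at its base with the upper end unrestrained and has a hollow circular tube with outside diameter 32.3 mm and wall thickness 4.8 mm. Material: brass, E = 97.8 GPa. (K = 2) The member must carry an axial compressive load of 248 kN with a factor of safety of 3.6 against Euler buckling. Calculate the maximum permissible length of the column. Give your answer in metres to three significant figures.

Inner diameter d_i = 32.3 − 2×4.8 = 22.70 mm
I = π(d_o⁴ − d_i⁴)/64 = π(32.3⁴ − 22.70⁴)/64 = 4.040×10^4 mm⁴
I = 4.040×10^-8 m⁴
Required critical load P_cr = n·P = 3.6 × 248 = 892.8 kN = 8.928×10^5 N
From P_cr = π²EI/(K·L)²:  L = (1/K)·√(π²EI/P_cr) = (1/2)·√(π²×9.78×10^10×4.040×10^-8/8.928×10^5)
L = 0.104 m

L_max ≈ 0.104 m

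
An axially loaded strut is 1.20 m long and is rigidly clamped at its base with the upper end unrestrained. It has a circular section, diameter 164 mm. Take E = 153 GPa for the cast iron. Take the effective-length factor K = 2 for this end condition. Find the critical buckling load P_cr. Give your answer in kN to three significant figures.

I = πd⁴/64 = π×164⁴/64 = 3.551×10^7 mm⁴
I = 3.551×10^7 mm⁴ = 3.551×10^-5 m⁴
Effective length L_e = K·L = 2 × 1.20 = 2.400 m
P_cr = π²EI / L_e² = π² × 153×10⁹ × 3.551×10^-5 / 2.400² = 9.309×10^6 N

P_cr ≈ 9310 kN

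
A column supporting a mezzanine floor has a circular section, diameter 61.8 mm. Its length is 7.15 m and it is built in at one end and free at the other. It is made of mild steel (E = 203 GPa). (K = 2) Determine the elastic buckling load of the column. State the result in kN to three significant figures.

I = πd⁴/64 = π×61.8⁴/64 = 7.160×10^5 mm⁴
I = 7.160×10^5 mm⁴ = 7.160×10^-7 m⁴
Effective length L_e = K·L = 2 × 7.15 = 14.30 m
P_cr = π²EI / L_e² = π² × 203×10⁹ × 7.160×10^-7 / 14.30² = 7.015×10^3 N

P_cr ≈ 7.02 kN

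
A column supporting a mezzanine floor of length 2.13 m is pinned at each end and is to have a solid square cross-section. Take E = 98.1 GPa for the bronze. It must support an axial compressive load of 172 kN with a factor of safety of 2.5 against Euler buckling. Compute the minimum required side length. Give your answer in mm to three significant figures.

a ≈ 70.1 mm

Required P_cr = n·P = 2.5 × 172 = 430.0 kN
L_e = K·L = 1 × 2.13 = 2.130 m
Required I = P_cr·L_e²/(π²E) = 4.300×10^5 × 2.130² / (π² × 9.81×10^10) = 2.015×10^-6 m⁴
I_req = 2.015×10^6 mm⁴
Solid square: I = a⁴/12  ⇒  a = (12I)^(1/4) = (12×2.015×10^6)^(1/4) = 70.1 mm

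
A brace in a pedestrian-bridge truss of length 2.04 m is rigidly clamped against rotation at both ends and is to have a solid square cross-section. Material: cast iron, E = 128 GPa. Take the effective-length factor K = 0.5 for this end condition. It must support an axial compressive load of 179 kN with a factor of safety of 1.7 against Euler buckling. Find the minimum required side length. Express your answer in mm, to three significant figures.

a ≈ 41.6 mm

Required P_cr = n·P = 1.7 × 179 = 304.3 kN
L_e = K·L = 0.5 × 2.04 = 1.020 m
Required I = P_cr·L_e²/(π²E) = 3.043×10^5 × 1.020² / (π² × 1.28×10^11) = 2.506×10^-7 m⁴
I_req = 2.506×10^5 mm⁴
Solid square: I = a⁴/12  ⇒  a = (12I)^(1/4) = (12×2.506×10^5)^(1/4) = 41.6 mm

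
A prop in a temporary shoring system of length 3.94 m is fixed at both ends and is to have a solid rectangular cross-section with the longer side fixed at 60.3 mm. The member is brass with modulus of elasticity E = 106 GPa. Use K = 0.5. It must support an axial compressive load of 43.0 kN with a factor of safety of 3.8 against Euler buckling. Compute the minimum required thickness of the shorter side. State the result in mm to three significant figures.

Required P_cr = n·P = 3.8 × 43.0 = 163.4 kN
L_e = K·L = 0.5 × 3.94 = 1.970 m
Required I = P_cr·L_e²/(π²E) = 1.634×10^5 × 1.970² / (π² × 1.06×10^11) = 6.061×10^-7 m⁴
I_req = 6.061×10^5 mm⁴
Rectangle, weak axis: I_min = h·b³/12 with h = 60.3 mm fixed  ⇒  b = (12I/h)^(1/3) = 49.4 mm

b ≈ 49.4 mm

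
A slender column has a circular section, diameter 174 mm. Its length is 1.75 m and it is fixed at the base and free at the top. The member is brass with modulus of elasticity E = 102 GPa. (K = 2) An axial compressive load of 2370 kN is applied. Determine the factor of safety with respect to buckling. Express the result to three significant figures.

I = πd⁴/64 = π×174⁴/64 = 4.500×10^7 mm⁴
I = 4.500×10^7 mm⁴ = 4.500×10^-5 m⁴
Effective length L_e = K·L = 2 × 1.75 = 3.500 m
P_cr = π²EI / L_e² = π² × 102×10⁹ × 4.500×10^-5 / 3.500² = 3.698×10^6 N
Factor of safety n = P_cr / P = 3697.7 / 2370 = 1.56

n ≈ 1.56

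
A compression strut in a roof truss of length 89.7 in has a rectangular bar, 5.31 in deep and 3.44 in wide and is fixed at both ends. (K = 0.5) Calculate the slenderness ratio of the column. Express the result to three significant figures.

Buckling occurs about the weak axis: I_min = h·b³/12 with b = 3.44 in (the shorter side).
I_min = 5.31×3.44³/12 = 18.01 in⁴
A = 18.27 in²;  r_min = √(I/A) = √(18.01/18.27) = 0.9930 in
L_e = K·L = 0.5 × 89.7 = 44.85 in
λ = L_e / r_min = 44.850 / 0.9930 = 45.2

λ ≈ 45.2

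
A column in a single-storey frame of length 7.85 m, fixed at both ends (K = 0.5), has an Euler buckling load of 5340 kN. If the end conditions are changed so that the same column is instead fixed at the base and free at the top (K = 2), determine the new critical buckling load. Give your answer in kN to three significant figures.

P_cr ∝ 1/K², so P_cr,new = P_cr,old × (K_old/K_new)² = 5340 × (0.5/2)²
= 5340 × 0.06250 = 334 kN

P_cr ≈ 334 kN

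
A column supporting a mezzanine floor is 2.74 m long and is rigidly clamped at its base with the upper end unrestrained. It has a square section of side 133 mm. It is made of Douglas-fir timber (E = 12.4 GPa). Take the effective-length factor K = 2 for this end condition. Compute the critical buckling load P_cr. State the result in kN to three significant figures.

I = a⁴/12 = 133⁴/12 = 2.608×10^7 mm⁴
I = 2.608×10^7 mm⁴ = 2.608×10^-5 m⁴
Effective length L_e = K·L = 2 × 2.74 = 5.480 m
P_cr = π²EI / L_e² = π² × 12.4×10⁹ × 2.608×10^-5 / 5.480² = 1.063×10^5 N

P_cr ≈ 106 kN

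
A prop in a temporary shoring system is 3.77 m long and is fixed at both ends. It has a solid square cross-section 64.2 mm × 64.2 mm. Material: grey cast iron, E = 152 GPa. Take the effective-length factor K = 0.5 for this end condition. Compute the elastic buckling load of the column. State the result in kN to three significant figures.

I = a⁴/12 = 64.2⁴/12 = 1.416×10^6 mm⁴
I = 1.416×10^6 mm⁴ = 1.416×10^-6 m⁴
Effective length L_e = K·L = 0.5 × 3.77 = 1.885 m
P_cr = π²EI / L_e² = π² × 152×10⁹ × 1.416×10^-6 / 1.885² = 5.977×10^5 N

P_cr ≈ 598 kN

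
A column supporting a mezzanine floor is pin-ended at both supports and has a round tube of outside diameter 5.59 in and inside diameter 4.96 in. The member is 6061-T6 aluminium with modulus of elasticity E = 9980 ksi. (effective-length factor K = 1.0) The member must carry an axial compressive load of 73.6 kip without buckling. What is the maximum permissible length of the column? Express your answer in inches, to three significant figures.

d_o = 5.59 in, d_i = 4.96 in
I = π(d_o⁴ − d_i⁴)/64 = π(5.59⁴ − 4.960⁴)/64 = 18.22 in⁴
At the buckling limit P_cr = P = 7.360×10^4 lb
From P_cr = π²EI/(K·L)²:  L = (1/K)·√(π²EI/P_cr) = (1/1)·√(π²×9.98×10^6×18.22/7.360×10^4)
L = 156 in

L_max ≈ 156 in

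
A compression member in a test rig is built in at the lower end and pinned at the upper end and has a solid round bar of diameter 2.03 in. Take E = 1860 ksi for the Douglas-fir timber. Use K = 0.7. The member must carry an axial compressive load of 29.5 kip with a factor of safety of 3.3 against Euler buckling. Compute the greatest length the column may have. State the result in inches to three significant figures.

L_max ≈ 17.9 in

I = πd⁴/64 = π×2.03⁴/64 = 0.8336 in⁴
Required critical load P_cr = n·P = 3.3 × 29.5 = 97.35 kip = 9.735×10^4 lb
From P_cr = π²EI/(K·L)²:  L = (1/K)·√(π²EI/P_cr) = (1/0.7)·√(π²×1.86×10^6×0.8336/9.735×10^4)
L = 17.9 in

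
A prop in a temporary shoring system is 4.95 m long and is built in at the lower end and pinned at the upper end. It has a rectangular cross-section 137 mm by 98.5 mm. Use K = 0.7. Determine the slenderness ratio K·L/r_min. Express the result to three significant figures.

λ ≈ 122

Buckling occurs about the weak axis: I_min = h·b³/12 with b = 98.5 mm (the shorter side).
I_min = 137×98.5³/12 = 1.091×10^7 mm⁴
A = 1.349×10^4 mm²;  r_min = √(I/A) = √(1.091×10^7/1.349×10^4) = 28.43 mm
L_e = K·L = 0.7 × 4.95 m = 3.465 m = 3465.0 mm
λ = L_e / r_min = 3465.0 / 28.43 = 122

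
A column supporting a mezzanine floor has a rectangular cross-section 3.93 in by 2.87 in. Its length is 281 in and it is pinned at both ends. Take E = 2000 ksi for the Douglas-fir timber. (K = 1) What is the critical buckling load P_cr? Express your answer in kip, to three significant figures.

Buckling occurs about the weak axis: I_min = h·b³/12 with b = 2.87 in (the shorter side).
I_min = 3.93×2.87³/12 = 7.742 in⁴
Effective length L_e = K·L = 1 × 281 = 281.0 in
P_cr = π²EI / L_e² = π² × 2000×10³ × 7.742 / 281.0² = 1.935×10^3 lb

P_cr ≈ 1.94 kip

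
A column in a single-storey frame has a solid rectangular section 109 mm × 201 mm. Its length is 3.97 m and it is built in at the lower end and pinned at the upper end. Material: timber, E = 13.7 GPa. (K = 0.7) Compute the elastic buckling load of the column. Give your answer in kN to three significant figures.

Buckling occurs about the weak axis: I_min = h·b³/12 with b = 109 mm (the shorter side).
I_min = 201×109³/12 = 2.169×10^7 mm⁴
I = 2.169×10^7 mm⁴ = 2.169×10^-5 m⁴
Effective length L_e = K·L = 0.7 × 3.97 = 2.779 m
P_cr = π²EI / L_e² = π² × 13.7×10⁹ × 2.169×10^-5 / 2.779² = 3.798×10^5 N

P_cr ≈ 380 kN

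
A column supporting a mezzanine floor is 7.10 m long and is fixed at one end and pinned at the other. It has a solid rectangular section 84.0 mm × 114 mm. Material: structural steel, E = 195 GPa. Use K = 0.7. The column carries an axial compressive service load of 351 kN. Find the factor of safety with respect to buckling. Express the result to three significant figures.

n ≈ 1.25

Buckling occurs about the weak axis: I_min = h·b³/12 with b = 84.0 mm (the shorter side).
I_min = 114×84.0³/12 = 5.631×10^6 mm⁴
I = 5.631×10^6 mm⁴ = 5.631×10^-6 m⁴
Effective length L_e = K·L = 0.7 × 7.10 = 4.970 m
P_cr = π²EI / L_e² = π² × 195×10⁹ × 5.631×10^-6 / 4.970² = 4.387×10^5 N
Factor of safety n = P_cr / P = 438.72 / 351 = 1.25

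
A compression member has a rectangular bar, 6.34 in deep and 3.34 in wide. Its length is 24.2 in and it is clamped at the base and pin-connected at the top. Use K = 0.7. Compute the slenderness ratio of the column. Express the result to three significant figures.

For a rectangle r_min = b/√12 = 3.34/√12 = 0.9642 in
L_e = K·L = 0.7 × 24.2 = 16.94 in
λ = L_e / r_min = 16.940 / 0.9642 = 17.6

λ ≈ 17.6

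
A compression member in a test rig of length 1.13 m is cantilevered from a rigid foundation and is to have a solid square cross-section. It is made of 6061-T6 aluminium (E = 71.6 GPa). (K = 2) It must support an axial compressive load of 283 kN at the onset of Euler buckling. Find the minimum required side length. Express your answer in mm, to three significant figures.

L_e = K·L = 2 × 1.13 = 2.260 m
Required I = P_cr·L_e²/(π²E) = 2.830×10^5 × 2.260² / (π² × 7.16×10^10) = 2.045×10^-6 m⁴
I_req = 2.045×10^6 mm⁴
Solid square: I = a⁴/12  ⇒  a = (12I)^(1/4) = (12×2.045×10^6)^(1/4) = 70.4 mm

a ≈ 70.4 mm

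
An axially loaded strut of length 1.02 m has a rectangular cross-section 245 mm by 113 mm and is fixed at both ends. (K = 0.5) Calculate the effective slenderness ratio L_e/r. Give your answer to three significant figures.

Buckling occurs about the weak axis: I_min = h·b³/12 with b = 113 mm (the shorter side).
I_min = 245×113³/12 = 2.946×10^7 mm⁴
A = 2.768×10^4 mm²;  r_min = √(I/A) = √(2.946×10^7/2.768×10^4) = 32.62 mm
L_e = K·L = 0.5 × 1.02 m = 0.5100 m = 510.00 mm
λ = L_e / r_min = 510.00 / 32.62 = 15.6

λ ≈ 15.6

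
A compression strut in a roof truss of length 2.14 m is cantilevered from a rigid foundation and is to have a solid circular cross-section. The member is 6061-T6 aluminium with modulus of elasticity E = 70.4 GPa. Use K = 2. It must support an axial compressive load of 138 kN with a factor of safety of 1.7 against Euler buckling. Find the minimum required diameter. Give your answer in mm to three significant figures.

d ≈ 106 mm

Required P_cr = n·P = 1.7 × 138 = 234.6 kN
L_e = K·L = 2 × 2.14 = 4.280 m
Required I = P_cr·L_e²/(π²E) = 2.346×10^5 × 4.280² / (π² × 7.04×10^10) = 6.185×10^-6 m⁴
I_req = 6.185×10^6 mm⁴
Solid circle: I = πd⁴/64  ⇒  d = (64I/π)^(1/4) = (64×6.185×10^6/π)^(1/4) = 106 mm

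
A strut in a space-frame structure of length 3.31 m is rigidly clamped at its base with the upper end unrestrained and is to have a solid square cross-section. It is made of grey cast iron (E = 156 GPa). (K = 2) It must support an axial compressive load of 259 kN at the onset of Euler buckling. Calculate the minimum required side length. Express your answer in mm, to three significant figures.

L_e = K·L = 2 × 3.31 = 6.620 m
Required I = P_cr·L_e²/(π²E) = 2.590×10^5 × 6.620² / (π² × 1.56×10^11) = 7.372×10^-6 m⁴
I_req = 7.372×10^6 mm⁴
Solid square: I = a⁴/12  ⇒  a = (12I)^(1/4) = (12×7.372×10^6)^(1/4) = 97.0 mm

a ≈ 97.0 mm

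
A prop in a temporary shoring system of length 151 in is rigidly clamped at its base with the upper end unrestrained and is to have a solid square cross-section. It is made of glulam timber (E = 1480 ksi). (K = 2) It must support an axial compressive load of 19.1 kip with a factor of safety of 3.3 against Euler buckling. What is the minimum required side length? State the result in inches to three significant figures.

Required P_cr = n·P = 3.3 × 19.1 = 63.03 kip
L_e = K·L = 2 × 151 = 302.0 in
Required I = P_cr·L_e²/(π²E) = 6.303×10^4 × 302.0² / (π² × 1.48×10^6) = 393.5 in⁴
Solid square: I = a⁴/12  ⇒  a = (12I)^(1/4) = (12×393.5)^(1/4) = 8.29 in

a ≈ 8.29 in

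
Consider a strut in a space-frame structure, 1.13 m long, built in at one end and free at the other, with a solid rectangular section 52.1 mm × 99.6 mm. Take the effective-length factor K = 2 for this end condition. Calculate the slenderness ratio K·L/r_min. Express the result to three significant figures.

Buckling occurs about the weak axis: I_min = h·b³/12 with b = 52.1 mm (the shorter side).
I_min = 99.6×52.1³/12 = 1.174×10^6 mm⁴
A = 5.189×10^3 mm²;  r_min = √(I/A) = √(1.174×10^6/5.189×10^3) = 15.04 mm
L_e = K·L = 2 × 1.13 m = 2.260 m = 2260.0 mm
λ = L_e / r_min = 2260.0 / 15.04 = 150

λ ≈ 150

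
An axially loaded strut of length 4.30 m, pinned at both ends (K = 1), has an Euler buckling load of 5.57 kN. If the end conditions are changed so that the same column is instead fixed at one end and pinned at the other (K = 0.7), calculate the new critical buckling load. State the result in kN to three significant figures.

P_cr ≈ 11.4 kN

P_cr ∝ 1/K², so P_cr,new = P_cr,old × (K_old/K_new)² = 5.57 × (1/0.7)²
= 5.57 × 2.041 = 11.4 kN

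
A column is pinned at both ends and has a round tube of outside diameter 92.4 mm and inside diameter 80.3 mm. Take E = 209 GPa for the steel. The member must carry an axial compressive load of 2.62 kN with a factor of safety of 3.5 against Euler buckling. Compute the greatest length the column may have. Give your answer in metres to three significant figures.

d_o = 92.4 mm, d_i = 80.3 mm
I = π(d_o⁴ − d_i⁴)/64 = π(92.4⁴ − 80.30⁴)/64 = 1.537×10^6 mm⁴
I = 1.537×10^-6 m⁴
Required critical load P_cr = n·P = 3.5 × 2.62 = 9.170 kN = 9.170×10^3 N
From P_cr = π²EI/(K·L)²:  L = (1/K)·√(π²EI/P_cr) = (1/1)·√(π²×2.09×10^11×1.537×10^-6/9.170×10^3)
L = 18.6 m

L_max ≈ 18.6 m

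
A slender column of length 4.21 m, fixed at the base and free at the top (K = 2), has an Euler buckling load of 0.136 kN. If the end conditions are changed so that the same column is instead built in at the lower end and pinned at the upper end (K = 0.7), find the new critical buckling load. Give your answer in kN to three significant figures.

P_cr ≈ 1.11 kN

P_cr ∝ 1/K², so P_cr,new = P_cr,old × (K_old/K_new)² = 0.136 × (2/0.7)²
= 0.136 × 8.163 = 1.11 kN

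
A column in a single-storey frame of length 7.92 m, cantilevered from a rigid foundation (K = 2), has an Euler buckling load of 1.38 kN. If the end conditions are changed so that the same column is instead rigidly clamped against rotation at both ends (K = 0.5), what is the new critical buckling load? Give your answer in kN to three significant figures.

P_cr ≈ 22.1 kN

P_cr ∝ 1/K², so P_cr,new = P_cr,old × (K_old/K_new)² = 1.38 × (2/0.5)²
= 1.38 × 16.00 = 22.1 kN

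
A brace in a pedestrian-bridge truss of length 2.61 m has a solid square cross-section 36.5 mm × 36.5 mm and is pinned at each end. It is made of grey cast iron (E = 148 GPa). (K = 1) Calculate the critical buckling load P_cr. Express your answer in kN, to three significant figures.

I = a⁴/12 = 36.5⁴/12 = 1.479×10^5 mm⁴
I = 1.479×10^5 mm⁴ = 1.479×10^-7 m⁴
Effective length L_e = K·L = 1 × 2.61 = 2.610 m
P_cr = π²EI / L_e² = π² × 148×10⁹ × 1.479×10^-7 / 2.610² = 3.172×10^4 N

P_cr ≈ 31.7 kN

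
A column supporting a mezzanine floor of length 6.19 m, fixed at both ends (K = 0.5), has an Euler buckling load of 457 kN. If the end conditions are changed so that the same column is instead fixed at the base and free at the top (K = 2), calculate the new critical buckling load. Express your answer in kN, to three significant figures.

P_cr ≈ 28.6 kN

P_cr ∝ 1/K², so P_cr,new = P_cr,old × (K_old/K_new)² = 457 × (0.5/2)²
= 457 × 0.06250 = 28.6 kN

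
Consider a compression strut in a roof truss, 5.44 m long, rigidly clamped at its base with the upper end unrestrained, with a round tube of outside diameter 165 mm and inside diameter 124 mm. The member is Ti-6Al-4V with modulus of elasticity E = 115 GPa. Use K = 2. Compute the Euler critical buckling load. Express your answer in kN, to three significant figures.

d_o = 165 mm, d_i = 124 mm
I = π(d_o⁴ − d_i⁴)/64 = π(165⁴ − 124.0⁴)/64 = 2.478×10^7 mm⁴
I = 2.478×10^7 mm⁴ = 2.478×10^-5 m⁴
Effective length L_e = K·L = 2 × 5.44 = 10.88 m
P_cr = π²EI / L_e² = π² × 115×10⁹ × 2.478×10^-5 / 10.88² = 2.376×10^5 N

P_cr ≈ 238 kN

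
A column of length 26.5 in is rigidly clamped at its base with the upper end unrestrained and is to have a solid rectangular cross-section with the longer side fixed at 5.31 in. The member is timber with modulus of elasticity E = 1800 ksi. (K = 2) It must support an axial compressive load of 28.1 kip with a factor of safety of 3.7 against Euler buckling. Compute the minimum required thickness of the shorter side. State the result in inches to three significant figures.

b ≈ 3.34 in

Required P_cr = n·P = 3.7 × 28.1 = 104.0 kip
L_e = K·L = 2 × 26.5 = 53.00 in
Required I = P_cr·L_e²/(π²E) = 1.040×10^5 × 53.00² / (π² × 1.80×10^6) = 16.44 in⁴
Rectangle, weak axis: I_min = h·b³/12 with h = 5.31 in fixed  ⇒  b = (12I/h)^(1/3) = 3.34 in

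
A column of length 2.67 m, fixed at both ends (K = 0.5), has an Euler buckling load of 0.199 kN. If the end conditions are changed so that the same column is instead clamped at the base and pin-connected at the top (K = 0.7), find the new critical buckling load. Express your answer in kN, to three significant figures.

P_cr ∝ 1/K², so P_cr,new = P_cr,old × (K_old/K_new)² = 0.199 × (0.5/0.7)²
= 0.199 × 0.5102 = 0.102 kN

P_cr ≈ 0.102 kN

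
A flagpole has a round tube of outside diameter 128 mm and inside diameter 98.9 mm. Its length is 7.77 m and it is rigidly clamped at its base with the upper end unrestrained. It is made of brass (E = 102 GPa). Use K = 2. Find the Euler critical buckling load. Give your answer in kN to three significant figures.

P_cr ≈ 35.4 kN

d_o = 128 mm, d_i = 98.9 mm
I = π(d_o⁴ − d_i⁴)/64 = π(128⁴ − 98.90⁴)/64 = 8.481×10^6 mm⁴
I = 8.481×10^6 mm⁴ = 8.481×10^-6 m⁴
Effective length L_e = K·L = 2 × 7.77 = 15.54 m
P_cr = π²EI / L_e² = π² × 102×10⁹ × 8.481×10^-6 / 15.54² = 3.535×10^4 N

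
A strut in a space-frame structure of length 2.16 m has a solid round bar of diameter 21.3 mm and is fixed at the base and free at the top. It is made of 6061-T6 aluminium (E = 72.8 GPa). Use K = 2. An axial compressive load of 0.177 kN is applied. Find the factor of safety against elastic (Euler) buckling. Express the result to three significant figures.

n ≈ 2.20

I = πd⁴/64 = π×21.3⁴/64 = 1.010×10^4 mm⁴
I = 1.010×10^4 mm⁴ = 1.010×10^-8 m⁴
Effective length L_e = K·L = 2 × 2.16 = 4.320 m
P_cr = π²EI / L_e² = π² × 72.8×10⁹ × 1.010×10^-8 / 4.320² = 389.0 N
Factor of safety n = P_cr / P = 0.38900 / 0.177 = 2.20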